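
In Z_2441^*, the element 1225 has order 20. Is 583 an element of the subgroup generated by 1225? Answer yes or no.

yes

583 ∈ ⟨1225⟩ iff 583^20 ≡ 1 (mod 2441), since |⟨1225⟩| = 20.
583^20 mod 2441 = 1.
Since 1 = 1, 583 lies in the subgroup.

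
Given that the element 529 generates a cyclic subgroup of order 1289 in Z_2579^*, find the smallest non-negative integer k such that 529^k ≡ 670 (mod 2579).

626

Baby-step giant-step with m = ceil(sqrt(1289)) = 36.
Baby table (529^j mod 2579 for j=0..35):
  0:1  1:529  2:1309  3:1289  4:1025  5:635  6:645  7:777
  8:972  9:967  10:901  11:2093  12:806  13:839  14:243  15:2176
  16:870  17:1168  18:1491  19:2144  20:1995  21:544  22:1507  23:292
  24:2307  25:536  26:2433  27:136  28:2311  29:73  30:2511  31:134
  32:1253  33:34  34:2512  35:663
Giant step factor: 529^(-36) ≡ 1517 (mod 2579).
Scan 670·1517^i mod 2579 for i = 0, 1, …:
  i=0: 670   i=1: 264   i=2: 743   i=3: 108
  i=4: 1359   i=5: 982   i=6: 1611   i=7: 1574
  i=8: 2183   i=9: 175     …   i=16: 1027
  i=17: 243
Match at i=17, j=14: k = 17·36 + 14 = 626.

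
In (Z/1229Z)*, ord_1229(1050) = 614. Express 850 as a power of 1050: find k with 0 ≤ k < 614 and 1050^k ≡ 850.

Baby-step giant-step with m = ceil(sqrt(614)) = 25.
Baby table (1050^j mod 1229 for j=0..24):
  0:1  1:1050  2:87  3:404  4:195  5:736  6:988  7:124
  8:1155  9:956  10:936  11:829  12:318  13:841  14:628  15:656
  16:560  17:538  18:789  19:104  20:1048  21:445  22:230  23:616
  24:346
Giant step factor: 1050^(-25) ≡ 744 (mod 1229).
Scan 850·744^i mod 1229 for i = 0, 1, …:
  i=0: 850   i=1: 694   i=2: 156   i=3: 538
Match at i=3, j=17: k = 3·25 + 17 = 92.

92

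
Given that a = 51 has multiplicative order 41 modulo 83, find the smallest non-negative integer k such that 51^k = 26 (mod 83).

32

Baby-step giant-step with m = ceil(sqrt(41)) = 7.
Baby table (51^j mod 83 for j=0..6):
  0:1  1:51  2:28  3:17  4:37  5:61  6:40
Giant step factor: 51^(-7) ≡ 64 (mod 83).
Scan 26·64^i mod 83 for i = 0, 1, …:
  i=0: 26   i=1: 4   i=2: 7   i=3: 33
  i=4: 37
Match at i=4, j=4: k = 4·7 + 4 = 32.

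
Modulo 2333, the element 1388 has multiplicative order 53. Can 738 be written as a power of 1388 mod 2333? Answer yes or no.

no

738 ∈ ⟨1388⟩ iff 738^53 ≡ 1 (mod 2333), since |⟨1388⟩| = 53.
738^53 mod 2333 = 2007.
Since 2007 ≠ 1, 738 does not lie in the subgroup.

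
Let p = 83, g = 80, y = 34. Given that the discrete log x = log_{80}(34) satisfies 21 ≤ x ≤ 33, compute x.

23

Compute 80^21 mod 83 = 13, then multiply by 80 repeatedly:
  80^21=13  80^22=44  80^23=34
Found 34 at exponent 23.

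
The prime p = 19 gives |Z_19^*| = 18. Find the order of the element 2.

The order of 2 must divide p − 1 = 18 = 2 · 3^2.
Divisors: 1, 2, 3, 6, 9, 18.
Check each in increasing order: 2^1 ≡ 2;  2^2 ≡ 4;  2^3 ≡ 8;  2^6 ≡ 7;  2^9 ≡ 18;  2^18 ≡ 1.
Smallest exponent giving 1 is 18.

18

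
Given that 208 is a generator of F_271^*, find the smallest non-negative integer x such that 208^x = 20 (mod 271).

Baby-step giant-step with m = ceil(sqrt(270)) = 17.
Baby table (208^j mod 271 for j=0..16):
  0:1  1:208  2:175  3:86  4:2  5:145  6:79  7:172
  8:4  9:19  10:158  11:73  12:8  13:38  14:45  15:146
  16:16
Giant step factor: 208^(-17) ≡ 189 (mod 271).
Scan 20·189^i mod 271 for i = 0, 1, …:
  i=0: 20   i=1: 257   i=2: 64   i=3: 172
Match at i=3, j=7: x = 3·17 + 7 = 58.

58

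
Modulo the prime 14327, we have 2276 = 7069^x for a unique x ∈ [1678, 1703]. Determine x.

Compute 7069^1678 mod 14327 = 4711, then multiply by 7069 repeatedly:
  7069^1678=4711  7069^1679=6111  7069^1680=2754  7069^1681=11960  7069^1682=1613
  7069^1683=12332  7069^1684=9440  7069^1685=10521  7069^1686=1492  7069^1687=2276
Found 2276 at exponent 1687.

1687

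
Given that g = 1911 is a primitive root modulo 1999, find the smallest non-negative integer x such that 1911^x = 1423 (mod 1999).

1613

Baby-step giant-step with m = ceil(sqrt(1998)) = 45.
Baby table (1911^j mod 1999 for j=0..44):
  0:1  1:1911  2:1747  3:187  4:1535  5:852  6:986  7:1188
  8:1403  9:474  10:267  11:492  12:682  13:1953  14:50  15:1597
  16:1393  17:1354  18:788  19:621  20:1324  21:1429  22:185  23:1711
  24:1356  25:612  26:117  27:1698  28:501  29:1889  30:1684  31:1733
  32:1419  33:1065  34:233  35:1485  36:1254  37:1592  38:1833  39:615
  40:1852  41:942  42:1062  43:497  44:242
Giant step factor: 1911^(-45) ≡ 75 (mod 1999).
Scan 1423·75^i mod 1999 for i = 0, 1, …:
  i=0: 1423   i=1: 778   i=2: 379   i=3: 439
  i=4: 941   i=5: 610   i=6: 1772   i=7: 966
  i=8: 486   i=9: 468     …   i=34: 904
  i=35: 1833
Match at i=35, j=38: x = 35·45 + 38 = 1613.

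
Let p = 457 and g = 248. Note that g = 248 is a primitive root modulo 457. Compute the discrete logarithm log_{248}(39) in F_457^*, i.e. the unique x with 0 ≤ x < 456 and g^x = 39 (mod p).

307

Baby-step giant-step with m = ceil(sqrt(456)) = 22.
Baby table (248^j mod 457 for j=0..21):
  0:1  1:248  2:266  3:160  4:378  5:59  6:8  7:156
  8:300  9:366  10:282  11:15  12:64  13:334  14:115  15:186
  16:428  17:120  18:55  19:387  20:6  21:117
Giant step factor: 248^(-22) ≡ 65 (mod 457).
Scan 39·65^i mod 457 for i = 0, 1, …:
  i=0: 39   i=1: 250   i=2: 255   i=3: 123
  i=4: 226   i=5: 66   i=6: 177   i=7: 80
  i=8: 173   i=9: 277   i=10: 182   i=11: 405
  i=12: 276   i=13: 117
Match at i=13, j=21: x = 13·22 + 21 = 307.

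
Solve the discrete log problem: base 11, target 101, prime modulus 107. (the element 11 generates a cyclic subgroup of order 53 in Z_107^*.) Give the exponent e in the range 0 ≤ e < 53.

Baby-step giant-step with m = ceil(sqrt(53)) = 8.
Baby table (11^j mod 107 for j=0..7):
  0:1  1:11  2:14  3:47  4:89  5:16  6:69  7:10
Giant step factor: 11^(-8) ≡ 36 (mod 107).
Scan 101·36^i mod 107 for i = 0, 1, …:
  i=0: 101   i=1: 105   i=2: 35   i=3: 83
  i=4: 99   i=5: 33   i=6: 11
Match at i=6, j=1: e = 6·8 + 1 = 49.

49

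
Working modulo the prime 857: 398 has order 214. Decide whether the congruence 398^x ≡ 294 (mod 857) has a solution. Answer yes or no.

no

294 ∈ ⟨398⟩ iff 294^214 ≡ 1 (mod 857), since |⟨398⟩| = 214.
294^214 mod 857 = 207.
Since 207 ≠ 1, 294 does not lie in the subgroup.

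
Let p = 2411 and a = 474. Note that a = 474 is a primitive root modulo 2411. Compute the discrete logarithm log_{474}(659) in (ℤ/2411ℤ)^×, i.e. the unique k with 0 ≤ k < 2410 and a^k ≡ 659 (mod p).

Baby-step giant-step with m = ceil(sqrt(2410)) = 50.
Baby table (474^j mod 2411 for j=0..49):
  0:1  1:474  2:453  3:143  4:274  5:2093  6:1161  7:606
  8:335  9:2075  10:2273  11:2096  12:172  13:1965  14:764  15:486
  16:1319  17:757  18:1990  19:559  20:2167  21:72  22:374  23:1273
  24:652  25:440  26:1214  27:1618  28:234  29:10  30:2329  31:2119
  32:1430  33:329  34:1642  35:1966  36:1238  37:939  38:1462  39:1031
  40:1672  41:1720  42:362  43:407  44:38  45:1135  46:337  47:612
  48:768  49:2382
Giant step factor: 474^(-50) ≡ 365 (mod 2411).
Scan 659·365^i mod 2411 for i = 0, 1, …:
  i=0: 659   i=1: 1846   i=2: 1121   i=3: 1706
  i=4: 652
Match at i=4, j=24: k = 4·50 + 24 = 224.

224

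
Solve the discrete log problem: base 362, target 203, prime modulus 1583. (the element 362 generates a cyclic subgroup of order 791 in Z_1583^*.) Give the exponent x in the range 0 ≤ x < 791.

551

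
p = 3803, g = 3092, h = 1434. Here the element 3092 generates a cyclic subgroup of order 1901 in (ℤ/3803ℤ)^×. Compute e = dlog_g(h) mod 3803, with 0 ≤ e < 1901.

1655

Baby-step giant-step with m = ceil(sqrt(1901)) = 44.
Baby table (3092^j mod 3803 for j=0..43):
  0:1  1:3092  2:3525  3:3705  4:1224  5:623  6:1998  7:1744
  8:3597  9:1952  10:223  11:1173  12:2657  13:964  14:2939  15:2021
  16:603  17:1006  18:3501  19:1754  20:290  21:2975  22:3046  23:2004
  24:1281  25:1929  26:1364  27:3764  28:1108  29:3236  30:19  31:1703
  32:2324  33:1941  34:438  35:428  36:3735  37:2712  38:3692  39:2861
  40:434  41:3272  42:1044  43:3104
Giant step factor: 3092^(-44) ≡ 2688 (mod 3803).
Scan 1434·2688^i mod 3803 for i = 0, 1, …:
  i=0: 1434   i=1: 2153   i=2: 2901   i=3: 1738
  i=4: 1660   i=5: 1161   i=6: 2308   i=7: 1211
  i=8: 3603   i=9: 2426     …   i=36: 1320
  i=37: 3764
Match at i=37, j=27: e = 37·44 + 27 = 1655.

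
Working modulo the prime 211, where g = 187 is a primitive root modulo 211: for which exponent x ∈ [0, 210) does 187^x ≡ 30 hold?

Baby-step giant-step with m = ceil(sqrt(210)) = 15.
Baby table (187^j mod 211 for j=0..14):
  0:1  1:187  2:154  3:102  4:84  5:94  6:65  7:128
  8:93  9:89  10:185  11:202  12:5  13:91  14:137
Giant step factor: 187^(-15) ≡ 12 (mod 211).
Scan 30·12^i mod 211 for i = 0, 1, …:
  i=0: 30   i=1: 149   i=2: 100   i=3: 145
  i=4: 52   i=5: 202
Match at i=5, j=11: x = 5·15 + 11 = 86.

86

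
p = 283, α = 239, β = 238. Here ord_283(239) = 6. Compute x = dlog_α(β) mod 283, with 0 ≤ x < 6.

Successive powers of 239 modulo 283:
  239^0=1  239^1=239  239^2=238
So 239^2 ≡ 238 (mod 283), giving x = 2.

2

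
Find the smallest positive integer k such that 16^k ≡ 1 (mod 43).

The order of 16 must divide p − 1 = 42 = 2 · 3 · 7.
Divisors: 1, 2, 3, 6, 7, 14, 21, 42.
Check each in increasing order: 16^1 ≡ 16;  16^2 ≡ 41;  16^3 ≡ 11;  16^6 ≡ 35;  16^7 ≡ 1.
Smallest exponent giving 1 is 7.

7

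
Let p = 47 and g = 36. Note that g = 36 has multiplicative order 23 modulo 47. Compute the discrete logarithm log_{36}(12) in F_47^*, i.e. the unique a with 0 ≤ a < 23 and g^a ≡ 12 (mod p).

Successive powers of 36 modulo 47:
  36^0=1  36^1=36  36^2=27  36^3=32  36^4=24  36^5=18
  36^6=37  36^7=16  36^8=12
So 36^8 ≡ 12 (mod 47), giving a = 8.

8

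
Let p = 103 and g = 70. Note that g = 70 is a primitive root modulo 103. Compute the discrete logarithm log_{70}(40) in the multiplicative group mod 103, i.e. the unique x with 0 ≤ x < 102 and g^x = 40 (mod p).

61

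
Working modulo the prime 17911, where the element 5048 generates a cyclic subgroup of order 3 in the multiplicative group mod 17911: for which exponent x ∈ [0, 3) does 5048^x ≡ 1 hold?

0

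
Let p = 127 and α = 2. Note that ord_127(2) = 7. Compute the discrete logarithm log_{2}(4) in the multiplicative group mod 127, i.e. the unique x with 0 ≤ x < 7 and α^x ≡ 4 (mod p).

2

Successive powers of 2 modulo 127:
  2^0=1  2^1=2  2^2=4
So 2^2 ≡ 4 (mod 127), giving x = 2.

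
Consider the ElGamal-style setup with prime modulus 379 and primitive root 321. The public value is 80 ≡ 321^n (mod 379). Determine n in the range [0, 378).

352

Baby-step giant-step with m = ceil(sqrt(378)) = 20.
Baby table (321^j mod 379 for j=0..19):
  0:1  1:321  2:332  3:73  4:314  5:359  6:23  7:182
  8:56  9:163  10:21  11:298  12:150  13:17  14:151  15:338
  16:104  17:32  18:39  19:12
Giant step factor: 321^(-20) ≡ 324 (mod 379).
Scan 80·324^i mod 379 for i = 0, 1, …:
  i=0: 80   i=1: 148   i=2: 198   i=3: 101
  i=4: 130   i=5: 51   i=6: 227   i=7: 22
  i=8: 306   i=9: 225     …   i=16: 204
  i=17: 150
Match at i=17, j=12: n = 17·20 + 12 = 352.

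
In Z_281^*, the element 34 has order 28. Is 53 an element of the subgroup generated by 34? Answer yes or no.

yes

53 ∈ ⟨34⟩ iff 53^28 ≡ 1 (mod 281), since |⟨34⟩| = 28.
53^28 mod 281 = 1.
Since 1 = 1, 53 lies in the subgroup.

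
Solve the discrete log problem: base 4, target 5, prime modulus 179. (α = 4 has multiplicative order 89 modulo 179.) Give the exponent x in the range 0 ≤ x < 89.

Baby-step giant-step with m = ceil(sqrt(89)) = 10.
Baby table (4^j mod 179 for j=0..9):
  0:1  1:4  2:16  3:64  4:77  5:129  6:158  7:95
  8:22  9:88
Giant step factor: 4^(-10) ≡ 149 (mod 179).
Scan 5·149^i mod 179 for i = 0, 1, …:
  i=0: 5   i=1: 29   i=2: 25   i=3: 145
  i=4: 125   i=5: 9   i=6: 88
Match at i=6, j=9: x = 6·10 + 9 = 69.

69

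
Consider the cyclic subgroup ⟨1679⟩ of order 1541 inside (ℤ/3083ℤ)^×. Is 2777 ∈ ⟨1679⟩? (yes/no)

no

2777 ∈ ⟨1679⟩ iff 2777^1541 ≡ 1 (mod 3083), since |⟨1679⟩| = 1541.
2777^1541 mod 3083 = 3082.
Since 3082 ≠ 1, 2777 does not lie in the subgroup.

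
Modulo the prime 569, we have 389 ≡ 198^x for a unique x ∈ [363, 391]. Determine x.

Compute 198^363 mod 569 = 216, then multiply by 198 repeatedly:
  198^363=216  198^364=93  198^365=206  198^366=389
Found 389 at exponent 366.

366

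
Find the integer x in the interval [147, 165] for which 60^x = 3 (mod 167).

158

Compute 60^147 mod 167 = 80, then multiply by 60 repeatedly:
  60^147=80  60^148=124  60^149=92  60^150=9  60^151=39
  60^152=2  60^153=120  60^154=19  60^155=138  60^156=97
  60^157=142  60^158=3
Found 3 at exponent 158.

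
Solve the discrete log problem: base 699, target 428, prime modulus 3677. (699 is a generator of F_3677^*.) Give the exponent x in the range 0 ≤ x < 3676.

3134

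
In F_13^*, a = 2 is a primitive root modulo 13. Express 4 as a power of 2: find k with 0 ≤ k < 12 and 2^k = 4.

2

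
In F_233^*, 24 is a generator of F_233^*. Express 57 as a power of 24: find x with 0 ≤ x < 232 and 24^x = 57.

161

Baby-step giant-step with m = ceil(sqrt(232)) = 16.
Baby table (24^j mod 233 for j=0..15):
  0:1  1:24  2:110  3:77  4:217  5:82  6:104  7:166
  8:23  9:86  10:200  11:140  12:98  13:22  14:62  15:90
Giant step factor: 24^(-16) ≡ 37 (mod 233).
Scan 57·37^i mod 233 for i = 0, 1, …:
  i=0: 57   i=1: 12   i=2: 211   i=3: 118
  i=4: 172   i=5: 73   i=6: 138   i=7: 213
  i=8: 192   i=9: 114   i=10: 24
Match at i=10, j=1: x = 10·16 + 1 = 161.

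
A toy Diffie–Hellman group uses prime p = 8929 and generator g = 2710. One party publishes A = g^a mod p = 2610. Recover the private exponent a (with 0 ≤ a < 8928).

5375

Baby-step giant-step with m = ceil(sqrt(8928)) = 95.
Baby table (2710^j mod 8929 for j=0..94):
  0:1  1:2710  2:4462  3:2154  4:6703  5:3544  6:5565  7:69
  8:8410  9:4292  10:5762  11:7128  12:3453  13:38  14:4761  15:8834
  16:1491  17:4702  18:737  19:6103  20:2622  21:7065  22:2374  23:4660
  24:2994  25:6208  26:1444  27:2338  28:5319  29:3084  30:96  31:1219
  32:8689  33:1417  34:600  35:922  36:7429  37:6624  38:3750  39:1298
  40:8483  41:5684  42:1115  43:3648  44:1677  45:8738  46:272  47:4942
  48:8249  49:5503  50:1700  51:8565  52:4679  53:910  54:1696  55:6654
  56:4689  57:1223  58:1671  59:1407  60:287  61:947  62:3747  63:2097
  64:4026  65:8151  66:7793  67:1945  68:2840  69:8531  70:1829  71:995
  72:8821  73:1977  74:270  75:8451  76:8254  77:1195  78:6152  79:1477
  80:2478  81:772  82:2734  83:6999  84:2094  85:4825  86:3694  87:1331
  88:8623  89:1137  90:765  91:1622  92:2552  93:4874  94:2549
Giant step factor: 2710^(-95) ≡ 5268 (mod 8929).
Scan 2610·5268^i mod 8929 for i = 0, 1, …:
  i=0: 2610   i=1: 7749   i=2: 7273   i=3: 8754
  i=4: 6716   i=5: 3190   i=6: 542   i=7: 6905
  i=8: 7723   i=9: 4240     …   i=55: 5259
  i=56: 6654
Match at i=56, j=55: a = 56·95 + 55 = 5375.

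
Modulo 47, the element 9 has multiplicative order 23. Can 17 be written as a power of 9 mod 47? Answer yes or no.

yes

17 ∈ ⟨9⟩ iff 17^23 ≡ 1 (mod 47), since |⟨9⟩| = 23.
17^23 mod 47 = 1.
Since 1 = 1, 17 lies in the subgroup.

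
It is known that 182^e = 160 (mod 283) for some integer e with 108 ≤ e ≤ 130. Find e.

Compute 182^108 mod 283 = 175, then multiply by 182 repeatedly:
  182^108=175  182^109=154  182^110=11  182^111=21  182^112=143
  182^113=273  182^114=161  182^115=153  182^116=112  182^117=8
  182^118=41  182^119=104  182^120=250  182^121=220  182^122=137
  182^123=30  182^124=83  182^125=107  182^126=230  182^127=259
  182^128=160
Found 160 at exponent 128.

128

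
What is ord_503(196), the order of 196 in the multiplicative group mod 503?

251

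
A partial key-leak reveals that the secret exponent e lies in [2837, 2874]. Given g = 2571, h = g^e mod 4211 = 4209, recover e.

Compute 2571^2837 mod 4211 = 3825, then multiply by 2571 repeatedly:
  2571^2837=3825  2571^2838=1390  2571^2839=2762  2571^2840=1356  2571^2841=3779
  2571^2842=1032  2571^2843=342  2571^2844=3394  2571^2845=782  2571^2846=1875
  2571^2847=3241  2571^2848=3253  2571^2849=417  2571^2850=2513  2571^2851=1249
  2571^2852=2397  2571^2853=1994  2571^2854=1787  2571^2855=176  2571^2856=1919
  2571^2857=2668  2571^2858=3920  2571^2859=1397  2571^2860=3915  2571^2861=1175
  2571^2862=1638  2571^2863=298  2571^2864=3967  2571^2865=115  2571^2866=895
  2571^2867=1839  2571^2868=3327  2571^2869=1176  2571^2870=4209
Found 4209 at exponent 2870.

2870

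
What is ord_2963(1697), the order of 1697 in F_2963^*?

The order of 1697 must divide p − 1 = 2962 = 2 · 1481.
Divisors: 1, 2, 1481, 2962.
Check each in increasing order: 1697^1 ≡ 1697;  1697^2 ≡ 2736;  1697^1481 ≡ 2962;  1697^2962 ≡ 1.
Smallest exponent giving 1 is 2962.

2962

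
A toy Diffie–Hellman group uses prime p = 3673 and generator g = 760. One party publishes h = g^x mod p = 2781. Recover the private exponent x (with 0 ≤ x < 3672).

586

Baby-step giant-step with m = ceil(sqrt(3672)) = 61.
Baby table (760^j mod 3673 for j=0..60):
  0:1  1:760  2:939  3:1078  4:201  5:2167  6:1416  7:3644
  8:3671  9:2153  10:1795  11:1517  12:3271  13:3012  14:841  15:58
  16:4  17:3040  18:83  19:639  20:804  21:1322  22:1991  23:3557
  24:3665  25:1266  26:3507  27:2395  28:2065  29:1029  30:3364  31:232
  32:16  33:1141  34:332  35:2556  36:3216  37:1615  38:618  39:3209
  40:3641  41:1391  42:3009  43:2234  44:914  45:443  46:2437  47:928
  48:64  49:891  50:1328  51:2878  52:1845  53:2787  54:2472  55:1817
  56:3545  57:1891  58:1017  59:1590  60:3656
Giant step factor: 760^(-61) ≡ 3132 (mod 3673).
Scan 2781·3132^i mod 3673 for i = 0, 1, …:
  i=0: 2781   i=1: 1409   i=2: 1715   i=3: 1454
  i=4: 3081   i=5: 721   i=6: 2950   i=7: 1805
  i=8: 513   i=9: 1615
Match at i=9, j=37: x = 9·61 + 37 = 586.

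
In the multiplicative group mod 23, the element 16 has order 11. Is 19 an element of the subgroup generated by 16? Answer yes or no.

no

⟨16⟩ has order 11; its elements mod 23 are {1, 2, 3, 4, 6, 8, 9, 12, 13, 16, 18}.
19 is not in this set.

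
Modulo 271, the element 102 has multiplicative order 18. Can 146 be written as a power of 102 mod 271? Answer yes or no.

⟨102⟩ has order 18; its elements mod 271 are {1, 13, 23, 28, 29, 93, 102, 106, 125, 146, 165, 169, 178, 242, 243, 248, 258, 270}.
146 is in this set.

yes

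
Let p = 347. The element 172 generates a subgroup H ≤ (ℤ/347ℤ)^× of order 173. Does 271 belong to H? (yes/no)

271 ∈ ⟨172⟩ iff 271^173 ≡ 1 (mod 347), since |⟨172⟩| = 173.
271^173 mod 347 = 1.
Since 1 = 1, 271 lies in the subgroup.

yes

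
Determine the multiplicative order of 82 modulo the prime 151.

150

The order of 82 must divide p − 1 = 150 = 2 · 3 · 5^2.
Divisors: 1, 2, 3, 5, 6, 10, 15, 25, 30, 50, 75, 150.
Check each in increasing order: 82^1 ≡ 82;  82^2 ≡ 80;  82^3 ≡ 67;  82^5 ≡ 75;  82^6 ≡ 110;  82^10 ≡ 38;  82^15 ≡ 132;  82^25 ≡ 33;  82^30 ≡ 59;  82^50 ≡ 32;  82^75 ≡ 150;  82^150 ≡ 1.
Smallest exponent giving 1 is 150.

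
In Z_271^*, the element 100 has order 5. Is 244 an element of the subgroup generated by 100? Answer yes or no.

244 ∈ ⟨100⟩ iff 244^5 ≡ 1 (mod 271), since |⟨100⟩| = 5.
244^5 mod 271 = 1.
Since 1 = 1, 244 lies in the subgroup.

yes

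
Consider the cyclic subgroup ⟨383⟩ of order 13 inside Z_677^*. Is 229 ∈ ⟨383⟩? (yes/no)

no

⟨383⟩ has order 13; its elements mod 677 are {1, 40, 115, 246, 263, 333, 362, 365, 383, 426, 457, 533, 538}.
229 is not in this set.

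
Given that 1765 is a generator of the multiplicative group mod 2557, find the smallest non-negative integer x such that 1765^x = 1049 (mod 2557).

2166

Baby-step giant-step with m = ceil(sqrt(2556)) = 51.
Baby table (1765^j mod 2557 for j=0..50):
  0:1  1:1765  2:799  3:1328  4:1708  5:2474  6:1811  7:165
  8:2284  9:1428  10:1775  11:550  12:1647  13:2203  14:1655  15:981
  16:376  17:1377  18:1255  19:713  20:401  21:2033  22:774  23:672
  24:2189  25:2515  26:23  27:2240  28:478  29:2417  30:929  31:648
  32:741  33:1238  34:1392  35:2160  36:2470  37:2422  38:2083  39:2086
  40:2267  41:2107  42:977  43:987  44:738  45:1057  46:1552  47:733
  48:2460  49:114  50:1764
Giant step factor: 1765^(-51) ≡ 2512 (mod 2557).
Scan 1049·2512^i mod 2557 for i = 0, 1, …:
  i=0: 1049   i=1: 1378   i=2: 1915   i=3: 763
  i=4: 1463   i=5: 647   i=6: 1569   i=7: 991
  i=8: 1431   i=9: 2087     …   i=41: 65
  i=42: 2189
Match at i=42, j=24: x = 42·51 + 24 = 2166.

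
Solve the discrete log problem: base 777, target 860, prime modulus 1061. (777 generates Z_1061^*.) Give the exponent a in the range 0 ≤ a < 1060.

45

Baby-step giant-step with m = ceil(sqrt(1060)) = 33.
Baby table (777^j mod 1061 for j=0..32):
  0:1  1:777  2:20  3:686  4:400  5:988  6:573  7:662
  8:850  9:508  10:24  11:611  12:480  13:549  14:51  15:370
  16:1020  17:1034  18:241  19:521  20:576  21:871  22:910  23:444
  24:163  25:392  26:77  27:413  28:479  29:833  30:31  31:745
  32:620
Giant step factor: 777^(-33) ≡ 346 (mod 1061).
Scan 860·346^i mod 1061 for i = 0, 1, …:
  i=0: 860   i=1: 480
Match at i=1, j=12: a = 1·33 + 12 = 45.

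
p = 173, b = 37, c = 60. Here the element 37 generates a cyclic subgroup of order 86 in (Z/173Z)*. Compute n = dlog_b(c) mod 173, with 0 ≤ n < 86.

62

Baby-step giant-step with m = ceil(sqrt(86)) = 10.
Baby table (37^j mod 173 for j=0..9):
  0:1  1:37  2:158  3:137  4:52  5:21  6:85  7:31
  8:109  9:54
Giant step factor: 37^(-10) ≡ 51 (mod 173).
Scan 60·51^i mod 173 for i = 0, 1, …:
  i=0: 60   i=1: 119   i=2: 14   i=3: 22
  i=4: 84   i=5: 132   i=6: 158
Match at i=6, j=2: n = 6·10 + 2 = 62.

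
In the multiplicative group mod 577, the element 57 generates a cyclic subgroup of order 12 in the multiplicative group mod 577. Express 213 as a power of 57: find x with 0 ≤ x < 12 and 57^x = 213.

8

Successive powers of 57 modulo 577:
  57^0=1  57^1=57  57^2=364  57^3=553  57^4=363  57^5=496
  57^6=576  57^7=520  57^8=213
So 57^8 ≡ 213 (mod 577), giving x = 8.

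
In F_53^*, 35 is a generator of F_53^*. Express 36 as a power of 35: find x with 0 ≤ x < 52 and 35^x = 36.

Baby-step giant-step with m = ceil(sqrt(52)) = 8.
Baby table (35^j mod 53 for j=0..7):
  0:1  1:35  2:6  3:51  4:36  5:41  6:4  7:34
Giant step factor: 35^(-8) ≡ 42 (mod 53).
Scan 36·42^i mod 53 for i = 0, 1, …:
  i=0: 36
Match at i=0, j=4: x = 0·8 + 4 = 4.

4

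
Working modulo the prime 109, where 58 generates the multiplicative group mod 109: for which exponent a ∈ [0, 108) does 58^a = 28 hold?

10

Successive powers of 58 modulo 109:
  58^0=1  58^1=58  58^2=94  58^3=2  58^4=7  58^5=79
  58^6=4  58^7=14  58^8=49  58^9=8  58^10=28
So 58^10 ≡ 28 (mod 109), giving a = 10.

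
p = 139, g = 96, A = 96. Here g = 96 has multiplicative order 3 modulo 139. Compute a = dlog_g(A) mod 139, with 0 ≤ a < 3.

1

Successive powers of 96 modulo 139:
  96^0=1  96^1=96
So 96^1 ≡ 96 (mod 139), giving a = 1.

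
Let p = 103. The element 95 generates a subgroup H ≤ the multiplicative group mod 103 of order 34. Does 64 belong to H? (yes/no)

yes

64 ∈ ⟨95⟩ iff 64^34 ≡ 1 (mod 103), since |⟨95⟩| = 34.
64^34 mod 103 = 1.
Since 1 = 1, 64 lies in the subgroup.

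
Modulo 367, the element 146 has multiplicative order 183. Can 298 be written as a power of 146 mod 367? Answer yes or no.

yes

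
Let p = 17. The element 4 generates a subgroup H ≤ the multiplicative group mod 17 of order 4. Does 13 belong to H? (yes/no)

yes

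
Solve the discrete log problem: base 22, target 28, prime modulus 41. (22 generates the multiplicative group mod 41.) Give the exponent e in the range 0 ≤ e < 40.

39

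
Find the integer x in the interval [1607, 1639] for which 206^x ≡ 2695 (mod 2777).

1611

Compute 206^1607 mod 2777 = 2119, then multiply by 206 repeatedly:
  206^1607=2119  206^1608=525  206^1609=2624  206^1610=1806  206^1611=2695
Found 2695 at exponent 1611.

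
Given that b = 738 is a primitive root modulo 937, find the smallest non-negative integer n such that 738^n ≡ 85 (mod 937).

733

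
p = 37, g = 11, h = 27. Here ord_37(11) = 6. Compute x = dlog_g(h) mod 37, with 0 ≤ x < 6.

5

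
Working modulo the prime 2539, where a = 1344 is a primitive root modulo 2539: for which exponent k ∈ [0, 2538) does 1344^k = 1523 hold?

Baby-step giant-step with m = ceil(sqrt(2538)) = 51.
Baby table (1344^j mod 2539 for j=0..50):
  0:1  1:1344  2:1107  3:2493  4:1651  5:2397  6:2116  7:224
  8:1454  9:1685  10:2391  11:1669  12:1199  13:1730  14:1935  15:704
  16:1668  17:2394  18:623  19:1981  20:1592  21:1810  22:278  23:399
  24:527  25:2446  26:1958  27:1148  28:1739  29:1336  30:511  31:1254
  32:2019  33:1884  34:713  35:1069  36:2201  37:209  38:1606  39:314
  40:542  41:2294  42:790  43:458  44:1114  45:1745  46:1783  47:2075
  48:978  49:1769  50:1032
Giant step factor: 1344^(-51) ≡ 1682 (mod 2539).
Scan 1523·1682^i mod 2539 for i = 0, 1, …:
  i=0: 1523   i=1: 2374   i=2: 1760   i=3: 2385
  i=4: 2489   i=5: 2226   i=6: 1646   i=7: 1062
  i=8: 1367   i=9: 1499     …   i=37: 506
  i=38: 527
Match at i=38, j=24: k = 38·51 + 24 = 1962.

1962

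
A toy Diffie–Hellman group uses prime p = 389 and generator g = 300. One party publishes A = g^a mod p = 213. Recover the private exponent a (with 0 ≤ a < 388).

190

Baby-step giant-step with m = ceil(sqrt(388)) = 20.
Baby table (300^j mod 389 for j=0..19):
  0:1  1:300  2:141  3:288  4:42  5:152  6:87  7:37
  8:208  9:160  10:153  11:387  12:178  13:107  14:202  15:305
  16:85  17:215  18:315  19:362
Giant step factor: 300^(-20) ≡ 327 (mod 389).
Scan 213·327^i mod 389 for i = 0, 1, …:
  i=0: 213   i=1: 20   i=2: 316   i=3: 247
  i=4: 246   i=5: 308   i=6: 354   i=7: 225
  i=8: 54   i=9: 153
Match at i=9, j=10: a = 9·20 + 10 = 190.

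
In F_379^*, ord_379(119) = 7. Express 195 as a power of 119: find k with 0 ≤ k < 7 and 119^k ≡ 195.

Successive powers of 119 modulo 379:
  119^0=1  119^1=119  119^2=138  119^3=125  119^4=94  119^5=195
So 119^5 ≡ 195 (mod 379), giving k = 5.

5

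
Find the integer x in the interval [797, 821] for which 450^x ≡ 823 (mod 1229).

Compute 450^797 mod 1229 = 447, then multiply by 450 repeatedly:
  450^797=447  450^798=823
Found 823 at exponent 798.

798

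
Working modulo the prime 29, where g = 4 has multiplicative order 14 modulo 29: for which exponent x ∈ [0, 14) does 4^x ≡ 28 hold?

7

Successive powers of 4 modulo 29:
  4^0=1  4^1=4  4^2=16  4^3=6  4^4=24  4^5=9
  4^6=7  4^7=28
So 4^7 ≡ 28 (mod 29), giving x = 7.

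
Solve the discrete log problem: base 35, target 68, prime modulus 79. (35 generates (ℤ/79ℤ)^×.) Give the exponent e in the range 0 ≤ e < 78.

Successive powers of 35 modulo 79:
  35^0=1  35^1=35  35^2=40  35^3=57  35^4=20  35^5=68
So 35^5 ≡ 68 (mod 79), giving e = 5.

5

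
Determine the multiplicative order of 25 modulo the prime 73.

36

The order of 25 must divide p − 1 = 72 = 2^3 · 3^2.
Divisors: 1, 2, 3, 4, 6, 8, 9, 12, 18, 24, 36, 72.
Check each in increasing order: 25^1 ≡ 25;  25^2 ≡ 41;  25^3 ≡ 3;  25^4 ≡ 2;  25^6 ≡ 9;  25^8 ≡ 4;  25^9 ≡ 27;  25^12 ≡ 8;  25^18 ≡ 72;  25^24 ≡ 64;  25^36 ≡ 1.
Smallest exponent giving 1 is 36.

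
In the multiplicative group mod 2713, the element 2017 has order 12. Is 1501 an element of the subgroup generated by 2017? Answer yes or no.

⟨2017⟩ has order 12; its elements mod 2713 are {1, 191, 696, 887, 1211, 1212, 1501, 1502, 1826, 2017, 2522, 2712}.
1501 is in this set.

yes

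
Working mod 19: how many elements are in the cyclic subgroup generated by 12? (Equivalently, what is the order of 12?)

6

The order of 12 must divide p − 1 = 18 = 2 · 3^2.
Divisors: 1, 2, 3, 6, 9, 18.
Check each in increasing order: 12^1 ≡ 12;  12^2 ≡ 11;  12^3 ≡ 18;  12^6 ≡ 1.
Smallest exponent giving 1 is 6.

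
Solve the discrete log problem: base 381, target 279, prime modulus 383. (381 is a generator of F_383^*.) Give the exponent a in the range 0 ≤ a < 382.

220

Baby-step giant-step with m = ceil(sqrt(382)) = 20.
Baby table (381^j mod 383 for j=0..19):
  0:1  1:381  2:4  3:375  4:16  5:351  6:64  7:255
  8:256  9:254  10:258  11:250  12:266  13:234  14:298  15:170
  16:43  17:297  18:172  19:39
Giant step factor: 381^(-20) ≡ 54 (mod 383).
Scan 279·54^i mod 383 for i = 0, 1, …:
  i=0: 279   i=1: 129   i=2: 72   i=3: 58
  i=4: 68   i=5: 225   i=6: 277   i=7: 21
  i=8: 368   i=9: 339   i=10: 305   i=11: 1
Match at i=11, j=0: a = 11·20 + 0 = 220.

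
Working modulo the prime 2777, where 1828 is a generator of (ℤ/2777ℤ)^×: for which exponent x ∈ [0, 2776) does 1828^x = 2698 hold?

Baby-step giant-step with m = ceil(sqrt(2776)) = 53.
Baby table (1828^j mod 2777 for j=0..52):
  0:1  1:1828  2:853  3:1387  4:35  5:109  6:2085  7:1336
  8:1225  9:1038  10:773  11:2328  12:1220  13:229  14:2062  15:947
  16:1045  17:2461  18:2745  19:2598  20:474  21:48  22:1657  23:2066
  24:2705  25:1680  26:2455  27:108  28:257  29:483  30:2615  31:1003
  32:664  33:243  34:2661  35:1781  36:1024  37:174  38:1494  39:1241
  40:2516  41:536  42:2304  43:1780  44:1973  45:2098  46:107  47:1206
  48:2407  49:1228  50:968  51:555  52:935
Giant step factor: 1828^(-53) ≡ 2121 (mod 2777).
Scan 2698·2121^i mod 2777 for i = 0, 1, …:
  i=0: 2698   i=1: 1838   i=2: 2267   i=3: 1320
  i=4: 504   i=5: 2616   i=6: 90   i=7: 2054
  i=8: 2198   i=9: 2152   i=10: 1781
Match at i=10, j=35: x = 10·53 + 35 = 565.

565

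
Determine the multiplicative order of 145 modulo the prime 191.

The order of 145 must divide p − 1 = 190 = 2 · 5 · 19.
Divisors: 1, 2, 5, 10, 19, 38, 95, 190.
Check each in increasing order: 145^1 ≡ 145;  145^2 ≡ 15;  145^5 ≡ 155;  145^10 ≡ 150;  145^19 ≡ 142;  145^38 ≡ 109;  145^95 ≡ 190;  145^190 ≡ 1.
Smallest exponent giving 1 is 190.

190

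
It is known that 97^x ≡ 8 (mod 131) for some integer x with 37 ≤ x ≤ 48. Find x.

Compute 97^37 mod 131 = 8, then multiply by 97 repeatedly:
  97^37=8
Found 8 at exponent 37.

37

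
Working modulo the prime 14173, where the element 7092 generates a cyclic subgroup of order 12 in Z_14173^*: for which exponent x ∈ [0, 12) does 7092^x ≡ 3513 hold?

8

Successive powers of 7092 modulo 14173:
  7092^0=1  7092^1=7092  7092^2=10660  7092^3=1938  7092^4=10659  7092^5=9019
  7092^6=14172  7092^7=7081  7092^8=3513
So 7092^8 ≡ 3513 (mod 14173), giving x = 8.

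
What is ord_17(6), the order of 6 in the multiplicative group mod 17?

The order of 6 must divide p − 1 = 16 = 2^4.
Divisors: 1, 2, 4, 8, 16.
Check each in increasing order: 6^1 ≡ 6;  6^2 ≡ 2;  6^4 ≡ 4;  6^8 ≡ 16;  6^16 ≡ 1.
Smallest exponent giving 1 is 16.

16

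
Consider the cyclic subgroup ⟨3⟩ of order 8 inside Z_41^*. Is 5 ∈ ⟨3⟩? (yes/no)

no

⟨3⟩ has order 8; its elements mod 41 are {1, 3, 9, 14, 27, 32, 38, 40}.
5 is not in this set.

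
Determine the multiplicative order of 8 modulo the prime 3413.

The order of 8 must divide p − 1 = 3412 = 2^2 · 853.
Divisors: 1, 2, 4, 853, 1706, 3412.
Check each in increasing order: 8^1 ≡ 8;  8^2 ≡ 64;  8^4 ≡ 683;  8^853 ≡ 1471;  8^1706 ≡ 3412;  8^3412 ≡ 1.
Smallest exponent giving 1 is 3412.

3412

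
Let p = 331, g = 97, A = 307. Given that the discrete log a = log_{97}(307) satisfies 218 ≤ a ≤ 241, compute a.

223

Compute 97^218 mod 331 = 19, then multiply by 97 repeatedly:
  97^218=19  97^219=188  97^220=31  97^221=28  97^222=68
  97^223=307
Found 307 at exponent 223.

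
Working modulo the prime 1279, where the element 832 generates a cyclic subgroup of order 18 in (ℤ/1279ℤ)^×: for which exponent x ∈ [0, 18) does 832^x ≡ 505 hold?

Successive powers of 832 modulo 1279:
  832^0=1  832^1=832  832^2=285  832^3=505
So 832^3 ≡ 505 (mod 1279), giving x = 3.

3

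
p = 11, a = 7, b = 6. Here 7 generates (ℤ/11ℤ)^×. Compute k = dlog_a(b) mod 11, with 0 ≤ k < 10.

7

Successive powers of 7 modulo 11:
  7^0=1  7^1=7  7^2=5  7^3=2  7^4=3  7^5=10
  7^6=4  7^7=6
So 7^7 ≡ 6 (mod 11), giving k = 7.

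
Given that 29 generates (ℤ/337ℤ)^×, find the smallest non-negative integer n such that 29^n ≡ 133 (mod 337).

203

Baby-step giant-step with m = ceil(sqrt(336)) = 19.
Baby table (29^j mod 337 for j=0..18):
  0:1  1:29  2:167  3:125  4:255  5:318  6:123  7:197
  8:321  9:210  10:24  11:22  12:301  13:304  14:54  15:218
  16:256  17:10  18:290
Giant step factor: 29^(-19) ≡ 292 (mod 337).
Scan 133·292^i mod 337 for i = 0, 1, …:
  i=0: 133   i=1: 81   i=2: 62   i=3: 243
  i=4: 186   i=5: 55   i=6: 221   i=7: 165
  i=8: 326   i=9: 158   i=10: 304
Match at i=10, j=13: n = 10·19 + 13 = 203.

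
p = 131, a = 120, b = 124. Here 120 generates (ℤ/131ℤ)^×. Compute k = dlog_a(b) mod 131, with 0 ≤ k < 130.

11

Successive powers of 120 modulo 131:
  120^0=1  120^1=120  120^2=121  120^3=110  120^4=100  120^5=79
  120^6=48  120^7=127  120^8=44  120^9=40  120^10=84  120^11=124
So 120^11 ≡ 124 (mod 131), giving k = 11.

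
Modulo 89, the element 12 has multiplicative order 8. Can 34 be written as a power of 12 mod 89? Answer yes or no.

yes

⟨12⟩ has order 8; its elements mod 89 are {1, 12, 34, 37, 52, 55, 77, 88}.
34 is in this set.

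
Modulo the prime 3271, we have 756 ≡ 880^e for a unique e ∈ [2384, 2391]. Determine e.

Compute 880^2384 mod 3271 = 756, then multiply by 880 repeatedly:
  880^2384=756
Found 756 at exponent 2384.

2384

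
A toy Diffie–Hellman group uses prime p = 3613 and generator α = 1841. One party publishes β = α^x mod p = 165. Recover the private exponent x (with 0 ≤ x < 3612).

Baby-step giant-step with m = ceil(sqrt(3612)) = 61.
Baby table (1841^j mod 3613 for j=0..60):
  0:1  1:1841  2:287  3:869  4:2883  5:106  6:44  7:1518
  8:1789  9:2106  10:397  11:1051  12:1936  13:1758  14:2843  15:2339
  16:3016  17:2888  18:2085  19:1479  20:2250  21:1752  22:2636  23:617
  24:1415  25:42  26:1449  27:1215  28:368  29:1857  30:839  31:1848
  32:2335  33:2878  34:1740  35:2222  36:786  37:1826  38:1576  39:177
  40:687  41:217  42:2067  43:858  44:697  45:562  46:1324  47:2322
  48:623  49:1622  50:1764  51:3050  52:448  53:1004  54:2121  55:2721
  56:1743  57:519  58:1647  59:820  60:2999
Giant step factor: 1841^(-61) ≡ 2905 (mod 3613).
Scan 165·2905^i mod 3613 for i = 0, 1, …:
  i=0: 165   i=1: 2409   i=2: 3377   i=3: 890
  i=4: 2155   i=5: 2559   i=6: 1954   i=7: 347
  i=8: 8   i=9: 1562     …   i=48: 2340
  i=49: 1647
Match at i=49, j=58: x = 49·61 + 58 = 3047.

3047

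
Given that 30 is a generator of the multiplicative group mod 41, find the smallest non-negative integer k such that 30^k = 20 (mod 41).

38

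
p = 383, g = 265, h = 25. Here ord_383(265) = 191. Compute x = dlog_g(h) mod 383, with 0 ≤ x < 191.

178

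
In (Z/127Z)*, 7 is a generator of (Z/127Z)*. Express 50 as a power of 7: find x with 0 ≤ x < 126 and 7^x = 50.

Successive powers of 7 modulo 127:
  7^0=1  7^1=7  7^2=49  7^3=89  7^4=115  7^5=43
  7^6=47  7^7=75  7^8=17  7^9=119  7^10=71  7^11=116
  7^12=50
So 7^12 ≡ 50 (mod 127), giving x = 12.

12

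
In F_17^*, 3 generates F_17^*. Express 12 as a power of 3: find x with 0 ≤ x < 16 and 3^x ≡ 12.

Successive powers of 3 modulo 17:
  3^0=1  3^1=3  3^2=9  3^3=10  3^4=13  3^5=5
  3^6=15  3^7=11  3^8=16  3^9=14  3^10=8  3^11=7
  3^12=4  3^13=12
So 3^13 ≡ 12 (mod 17), giving x = 13.

13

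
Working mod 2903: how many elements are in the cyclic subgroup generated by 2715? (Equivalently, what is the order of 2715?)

The order of 2715 must divide p − 1 = 2902 = 2 · 1451.
Divisors: 1, 2, 1451, 2902.
Check each in increasing order: 2715^1 ≡ 2715;  2715^2 ≡ 508;  2715^1451 ≡ 1.
Smallest exponent giving 1 is 1451.

1451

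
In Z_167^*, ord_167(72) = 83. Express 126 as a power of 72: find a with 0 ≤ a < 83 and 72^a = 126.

34

Baby-step giant-step with m = ceil(sqrt(83)) = 10.
Baby table (72^j mod 167 for j=0..9):
  0:1  1:72  2:7  3:3  4:49  5:21  6:9  7:147
  8:63  9:27
Giant step factor: 72^(-10) ≡ 64 (mod 167).
Scan 126·64^i mod 167 for i = 0, 1, …:
  i=0: 126   i=1: 48   i=2: 66   i=3: 49
Match at i=3, j=4: a = 3·10 + 4 = 34.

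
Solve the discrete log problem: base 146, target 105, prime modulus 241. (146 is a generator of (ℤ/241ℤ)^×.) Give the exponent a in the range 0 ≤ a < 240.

87

Baby-step giant-step with m = ceil(sqrt(240)) = 16.
Baby table (146^j mod 241 for j=0..15):
  0:1  1:146  2:108  3:103  4:96  5:38  6:5  7:7
  8:58  9:33  10:239  11:190  12:25  13:35  14:49  15:165
Giant step factor: 146^(-16) ≡ 24 (mod 241).
Scan 105·24^i mod 241 for i = 0, 1, …:
  i=0: 105   i=1: 110   i=2: 230   i=3: 218
  i=4: 171   i=5: 7
Match at i=5, j=7: a = 5·16 + 7 = 87.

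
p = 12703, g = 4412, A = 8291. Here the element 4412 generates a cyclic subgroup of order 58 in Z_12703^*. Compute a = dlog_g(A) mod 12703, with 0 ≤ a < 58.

Successive powers of 4412 modulo 12703:
  4412^0=1  4412^1=4412  4412^2=4748  4412^3=929  4412^4=8382  4412^5=2951
  4412^6=11940  4412^7=12642  4412^8=10334  4412^9=2541  4412^10=6846  4412^11=9521
  4412^12=10534  4412^13=8434  4412^14=3721  4412^15=4776  4412^16=10138  4412^17=1593
  4412^18=3557  4412^19=5279  4412^20=6349  4412^21=1673  4412^22=833  4412^23=4029
  4412^24=4451  4412^25=11677  4412^26=8259  4412^27=6504  4412^28=12274  4412^29=12702
  4412^30=8291
So 4412^30 ≡ 8291 (mod 12703), giving a = 30.

30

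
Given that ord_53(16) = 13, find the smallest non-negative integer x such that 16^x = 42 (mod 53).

Successive powers of 16 modulo 53:
  16^0=1  16^1=16  16^2=44  16^3=15  16^4=28  16^5=24
  16^6=13  16^7=49  16^8=42
So 16^8 ≡ 42 (mod 53), giving x = 8.

8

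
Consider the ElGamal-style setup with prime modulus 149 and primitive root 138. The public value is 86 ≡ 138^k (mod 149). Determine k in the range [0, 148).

Baby-step giant-step with m = ceil(sqrt(148)) = 13.
Baby table (138^j mod 149 for j=0..12):
  0:1  1:138  2:121  3:10  4:39  5:18  6:100  7:92
  8:31  9:106  10:26  11:12  12:17
Giant step factor: 138^(-13) ≡ 98 (mod 149).
Scan 86·98^i mod 149 for i = 0, 1, …:
  i=0: 86   i=1: 84   i=2: 37   i=3: 50
  i=4: 132   i=5: 122   i=6: 36   i=7: 101
  i=8: 64   i=9: 14   i=10: 31
Match at i=10, j=8: k = 10·13 + 8 = 138.

138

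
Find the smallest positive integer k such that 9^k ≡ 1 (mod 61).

The order of 9 must divide p − 1 = 60 = 2^2 · 3 · 5.
Divisors: 1, 2, 3, 4, 5, 6, 10, 12, 15, 20, 30, 60.
Check each in increasing order: 9^1 ≡ 9;  9^2 ≡ 20;  9^3 ≡ 58;  9^4 ≡ 34;  9^5 ≡ 1.
Smallest exponent giving 1 is 5.

5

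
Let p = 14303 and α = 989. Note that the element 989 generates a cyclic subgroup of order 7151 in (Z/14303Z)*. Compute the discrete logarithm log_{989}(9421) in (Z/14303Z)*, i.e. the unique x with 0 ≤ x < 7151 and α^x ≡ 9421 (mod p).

2732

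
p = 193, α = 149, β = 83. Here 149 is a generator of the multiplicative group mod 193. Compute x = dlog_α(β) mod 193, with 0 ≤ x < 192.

142

Baby-step giant-step with m = ceil(sqrt(192)) = 14.
Baby table (149^j mod 193 for j=0..13):
  0:1  1:149  2:6  3:122  4:36  5:153  6:23  7:146
  8:138  9:104  10:56  11:45  12:143  13:77
Giant step factor: 149^(-14) ≡ 101 (mod 193).
Scan 83·101^i mod 193 for i = 0, 1, …:
  i=0: 83   i=1: 84   i=2: 185   i=3: 157
  i=4: 31   i=5: 43   i=6: 97   i=7: 147
  i=8: 179   i=9: 130   i=10: 6
Match at i=10, j=2: x = 10·14 + 2 = 142.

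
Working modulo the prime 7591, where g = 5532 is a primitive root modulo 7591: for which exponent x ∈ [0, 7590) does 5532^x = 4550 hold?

4962

Baby-step giant-step with m = ceil(sqrt(7590)) = 88.
Baby table (5532^j mod 7591 for j=0..87):
  0:1  1:5532  2:3703  3:4478  4:2863  5:3290  6:4653  7:6906
  8:6080  9:6430  10:6925  11:4914  12:877  13:915  14:6174  15:2659
  16:5821  17:750  18:4314  19:6535  20:3278  21:6588  22:425  23:5481
  24:2438  25:5400  26:2215  27:1506  28:3865  29:4924  30:3060  31:7581
  32:5408  33:925  34:766  35:1734  36:5055  37:6607  38:6850  39:7519
  40:4019  41:6660  42:3997  43:6412  44:6032  45:6579  46:3774  47:2518
  48:91  49:2406  50:2969  51:5175  52:2439  53:3341  54:5918  55:5984
  56:6728  57:623  58:122  59:6896  60:3897  61:7355  62:100  63:6648
  64:5932  65:7522  66:5433  67:2587  68:2249  69:7410  70:720  71:5356
  72:1719  73:5576  74:4199  75:408  76:2529  77:215  78:5184  79:6681
  80:6304  81:674  82:1387  83:5974  84:4545  85:1548  86:888  87:1039
Giant step factor: 5532^(-88) ≡ 1439 (mod 7591).
Scan 4550·1439^i mod 7591 for i = 0, 1, …:
  i=0: 4550   i=1: 4008   i=2: 5943   i=3: 4511
  i=4: 1024   i=5: 882   i=6: 1501   i=7: 4095
  i=8: 2089   i=9: 35     …   i=55: 2559
  i=56: 766
Match at i=56, j=34: x = 56·88 + 34 = 4962.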